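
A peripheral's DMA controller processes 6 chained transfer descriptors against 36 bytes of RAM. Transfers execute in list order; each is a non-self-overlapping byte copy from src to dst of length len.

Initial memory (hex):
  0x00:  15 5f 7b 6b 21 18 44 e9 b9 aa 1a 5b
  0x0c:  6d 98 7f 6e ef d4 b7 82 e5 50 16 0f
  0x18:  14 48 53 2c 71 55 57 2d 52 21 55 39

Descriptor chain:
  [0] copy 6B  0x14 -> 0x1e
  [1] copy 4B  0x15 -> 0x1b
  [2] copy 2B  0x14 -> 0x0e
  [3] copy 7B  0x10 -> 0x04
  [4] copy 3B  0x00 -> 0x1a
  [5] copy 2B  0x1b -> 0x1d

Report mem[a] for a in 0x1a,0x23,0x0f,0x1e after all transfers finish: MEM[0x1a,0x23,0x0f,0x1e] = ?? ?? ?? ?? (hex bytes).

D0: mem[0x1e..0x23] <- [e5 50 16 0f 14 48]
D1: mem[0x1b..0x1e] <- [50 16 0f 14]
D2: mem[0x0e..0x0f] <- [e5 50]
D3: mem[0x04..0x0a] <- [ef d4 b7 82 e5 50 16]
D4: mem[0x1a..0x1c] <- [15 5f 7b]
D5: mem[0x1d..0x1e] <- [5f 7b]
query mem[0x1a]=0x15, mem[0x23]=0x48, mem[0x0f]=0x50, mem[0x1e]=0x7b

MEM[0x1a,0x23,0x0f,0x1e] = 15 48 50 7b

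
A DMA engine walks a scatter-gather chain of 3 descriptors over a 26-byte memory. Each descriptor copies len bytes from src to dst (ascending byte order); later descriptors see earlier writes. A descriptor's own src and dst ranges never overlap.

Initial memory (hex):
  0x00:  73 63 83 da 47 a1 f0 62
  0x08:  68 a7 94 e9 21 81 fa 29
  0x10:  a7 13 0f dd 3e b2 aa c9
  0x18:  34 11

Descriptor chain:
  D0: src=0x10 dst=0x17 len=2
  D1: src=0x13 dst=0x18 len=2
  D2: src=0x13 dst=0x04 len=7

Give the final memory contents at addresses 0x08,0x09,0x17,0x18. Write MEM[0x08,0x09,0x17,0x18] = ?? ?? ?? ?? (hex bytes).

MEM[0x08,0x09,0x17,0x18] = a7 dd a7 dd

D0: mem[0x17..0x18] <- [a7 13]
D1: mem[0x18..0x19] <- [dd 3e]
D2: mem[0x04..0x0a] <- [dd 3e b2 aa a7 dd 3e]
query mem[0x08]=0xa7, mem[0x09]=0xdd, mem[0x17]=0xa7, mem[0x18]=0xdd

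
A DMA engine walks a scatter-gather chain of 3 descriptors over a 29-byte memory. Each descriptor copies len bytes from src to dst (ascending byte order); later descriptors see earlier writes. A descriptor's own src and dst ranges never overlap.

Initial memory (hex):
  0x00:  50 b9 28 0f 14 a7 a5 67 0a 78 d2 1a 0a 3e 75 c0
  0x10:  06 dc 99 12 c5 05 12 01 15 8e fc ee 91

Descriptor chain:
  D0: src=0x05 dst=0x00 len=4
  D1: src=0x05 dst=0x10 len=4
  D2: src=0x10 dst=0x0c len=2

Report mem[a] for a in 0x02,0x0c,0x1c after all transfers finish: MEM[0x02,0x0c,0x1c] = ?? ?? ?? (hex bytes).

  after D0: wrote 4B at 0x00 = a7a5670a
  after D1: wrote 4B at 0x10 = a7a5670a
  after D2: wrote 2B at 0x0c = a7a5
query mem[0x02]=0x67, mem[0x0c]=0xa7, mem[0x1c]=0x91

MEM[0x02,0x0c,0x1c] = 67 a7 91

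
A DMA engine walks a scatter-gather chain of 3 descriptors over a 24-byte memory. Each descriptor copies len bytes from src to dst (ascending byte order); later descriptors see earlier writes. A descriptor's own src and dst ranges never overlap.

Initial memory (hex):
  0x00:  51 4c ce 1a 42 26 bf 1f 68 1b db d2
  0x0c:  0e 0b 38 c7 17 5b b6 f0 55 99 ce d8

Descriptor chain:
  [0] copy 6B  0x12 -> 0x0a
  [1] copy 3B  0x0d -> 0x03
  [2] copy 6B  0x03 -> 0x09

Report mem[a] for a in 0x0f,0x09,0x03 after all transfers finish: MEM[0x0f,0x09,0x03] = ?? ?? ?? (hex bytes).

  after D0: wrote 6B at 0x0a = b6f05599ced8
  after D1: wrote 3B at 0x03 = 99ced8
  after D2: wrote 6B at 0x09 = 99ced8bf1f68
query mem[0x0f]=0xd8, mem[0x09]=0x99, mem[0x03]=0x99

MEM[0x0f,0x09,0x03] = d8 99 99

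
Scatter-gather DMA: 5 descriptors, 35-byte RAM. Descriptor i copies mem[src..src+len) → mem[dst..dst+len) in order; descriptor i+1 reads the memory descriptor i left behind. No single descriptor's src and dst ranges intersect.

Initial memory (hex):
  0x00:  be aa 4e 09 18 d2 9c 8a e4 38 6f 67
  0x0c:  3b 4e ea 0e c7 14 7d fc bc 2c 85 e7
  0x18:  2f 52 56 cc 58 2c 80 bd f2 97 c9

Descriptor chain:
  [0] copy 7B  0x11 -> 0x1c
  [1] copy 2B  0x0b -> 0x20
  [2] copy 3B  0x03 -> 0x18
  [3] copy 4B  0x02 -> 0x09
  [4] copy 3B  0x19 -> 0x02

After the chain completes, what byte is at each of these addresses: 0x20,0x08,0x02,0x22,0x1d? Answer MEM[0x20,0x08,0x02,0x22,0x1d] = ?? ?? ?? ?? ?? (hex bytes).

[0] 0x11->0x1c len=7 : 14 7d fc bc 2c 85 e7
[1] 0x0b->0x20 len=2 : 67 3b
[2] 0x03->0x18 len=3 : 09 18 d2
[3] 0x02->0x09 len=4 : 4e 09 18 d2
[4] 0x19->0x02 len=3 : 18 d2 cc
query mem[0x20]=0x67, mem[0x08]=0xe4, mem[0x02]=0x18, mem[0x22]=0xe7, mem[0x1d]=0x7d

MEM[0x20,0x08,0x02,0x22,0x1d] = 67 e4 18 e7 7d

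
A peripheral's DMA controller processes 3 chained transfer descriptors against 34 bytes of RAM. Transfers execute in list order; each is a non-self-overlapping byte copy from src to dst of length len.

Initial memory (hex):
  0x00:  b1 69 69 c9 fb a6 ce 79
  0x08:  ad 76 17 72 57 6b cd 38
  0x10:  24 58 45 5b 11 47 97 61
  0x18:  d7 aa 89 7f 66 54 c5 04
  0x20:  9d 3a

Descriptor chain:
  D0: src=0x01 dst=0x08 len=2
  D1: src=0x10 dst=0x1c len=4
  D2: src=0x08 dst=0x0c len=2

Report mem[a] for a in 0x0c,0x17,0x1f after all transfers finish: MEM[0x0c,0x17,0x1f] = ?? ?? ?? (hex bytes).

MEM[0x0c,0x17,0x1f] = 69 61 5b

  after D0: wrote 2B at 0x08 = 6969
  after D1: wrote 4B at 0x1c = 2458455b
  after D2: wrote 2B at 0x0c = 6969
query mem[0x0c]=0x69, mem[0x17]=0x61, mem[0x1f]=0x5b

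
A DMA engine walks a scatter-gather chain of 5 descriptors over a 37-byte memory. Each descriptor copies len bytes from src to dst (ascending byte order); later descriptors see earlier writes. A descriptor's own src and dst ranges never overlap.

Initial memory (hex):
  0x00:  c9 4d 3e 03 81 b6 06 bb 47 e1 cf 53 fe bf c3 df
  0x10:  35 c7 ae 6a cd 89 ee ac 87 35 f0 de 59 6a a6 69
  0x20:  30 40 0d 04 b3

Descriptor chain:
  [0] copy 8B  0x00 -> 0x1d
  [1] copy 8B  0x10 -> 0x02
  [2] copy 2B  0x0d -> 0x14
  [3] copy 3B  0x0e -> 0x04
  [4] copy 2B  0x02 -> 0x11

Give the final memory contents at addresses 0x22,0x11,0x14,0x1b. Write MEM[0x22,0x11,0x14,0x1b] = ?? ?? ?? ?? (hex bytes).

#0 dst[0x1d+8] := {0xc9,0x4d,0x3e,0x03,0x81,0xb6,0x06,0xbb}
#1 dst[0x02+8] := {0x35,0xc7,0xae,0x6a,0xcd,0x89,0xee,0xac}
#2 dst[0x14+2] := {0xbf,0xc3}
#3 dst[0x04+3] := {0xc3,0xdf,0x35}
#4 dst[0x11+2] := {0x35,0xc7}
query mem[0x22]=0xb6, mem[0x11]=0x35, mem[0x14]=0xbf, mem[0x1b]=0xde

MEM[0x22,0x11,0x14,0x1b] = b6 35 bf de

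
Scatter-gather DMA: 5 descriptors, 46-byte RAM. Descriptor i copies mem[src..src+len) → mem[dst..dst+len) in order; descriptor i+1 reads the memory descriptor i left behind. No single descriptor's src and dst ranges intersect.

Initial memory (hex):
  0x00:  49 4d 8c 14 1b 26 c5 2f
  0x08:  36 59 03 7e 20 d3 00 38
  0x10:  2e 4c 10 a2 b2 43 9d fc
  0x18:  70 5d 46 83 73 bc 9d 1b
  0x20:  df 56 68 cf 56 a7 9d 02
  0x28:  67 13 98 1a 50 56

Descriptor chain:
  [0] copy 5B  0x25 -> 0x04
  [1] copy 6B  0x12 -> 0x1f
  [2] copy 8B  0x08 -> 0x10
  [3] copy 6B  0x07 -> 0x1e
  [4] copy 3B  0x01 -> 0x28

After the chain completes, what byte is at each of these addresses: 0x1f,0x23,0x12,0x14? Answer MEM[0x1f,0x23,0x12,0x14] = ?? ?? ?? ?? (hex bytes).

[0] 0x25->0x04 len=5 : a7 9d 02 67 13
[1] 0x12->0x1f len=6 : 10 a2 b2 43 9d fc
[2] 0x08->0x10 len=8 : 13 59 03 7e 20 d3 00 38
[3] 0x07->0x1e len=6 : 67 13 59 03 7e 20
[4] 0x01->0x28 len=3 : 4d 8c 14
query mem[0x1f]=0x13, mem[0x23]=0x20, mem[0x12]=0x03, mem[0x14]=0x20

MEM[0x1f,0x23,0x12,0x14] = 13 20 03 20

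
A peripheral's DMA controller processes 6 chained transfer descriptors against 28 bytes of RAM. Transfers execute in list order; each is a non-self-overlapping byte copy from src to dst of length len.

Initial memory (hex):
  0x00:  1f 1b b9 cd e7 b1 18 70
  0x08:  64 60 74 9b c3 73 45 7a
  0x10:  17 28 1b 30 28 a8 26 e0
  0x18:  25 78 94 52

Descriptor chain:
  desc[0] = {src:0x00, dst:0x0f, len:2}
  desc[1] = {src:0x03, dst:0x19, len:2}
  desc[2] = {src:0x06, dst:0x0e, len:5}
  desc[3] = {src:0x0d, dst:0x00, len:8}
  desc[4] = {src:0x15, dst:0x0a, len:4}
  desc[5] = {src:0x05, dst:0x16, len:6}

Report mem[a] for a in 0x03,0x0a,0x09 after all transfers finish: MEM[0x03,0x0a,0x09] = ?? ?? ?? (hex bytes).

  after D0: wrote 2B at 0x0f = 1f1b
  after D1: wrote 2B at 0x19 = cde7
  after D2: wrote 5B at 0x0e = 1870646074
  after D3: wrote 8B at 0x00 = 7318706460743028
  after D4: wrote 4B at 0x0a = a826e025
  after D5: wrote 6B at 0x16 = 7430286460a8
query mem[0x03]=0x64, mem[0x0a]=0xa8, mem[0x09]=0x60

MEM[0x03,0x0a,0x09] = 64 a8 60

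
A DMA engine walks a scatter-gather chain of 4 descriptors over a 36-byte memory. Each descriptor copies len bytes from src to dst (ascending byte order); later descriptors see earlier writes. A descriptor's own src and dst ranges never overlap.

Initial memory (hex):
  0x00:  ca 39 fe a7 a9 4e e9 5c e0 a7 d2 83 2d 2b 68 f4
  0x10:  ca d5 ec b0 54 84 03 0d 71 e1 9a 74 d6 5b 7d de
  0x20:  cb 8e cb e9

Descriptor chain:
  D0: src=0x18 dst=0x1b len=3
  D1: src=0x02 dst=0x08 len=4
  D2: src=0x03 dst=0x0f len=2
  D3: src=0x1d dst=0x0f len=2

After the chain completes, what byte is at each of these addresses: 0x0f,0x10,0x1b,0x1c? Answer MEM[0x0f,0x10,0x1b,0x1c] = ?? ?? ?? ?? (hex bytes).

MEM[0x0f,0x10,0x1b,0x1c] = 9a 7d 71 e1

[0] 0x18->0x1b len=3 : 71 e1 9a
[1] 0x02->0x08 len=4 : fe a7 a9 4e
[2] 0x03->0x0f len=2 : a7 a9
[3] 0x1d->0x0f len=2 : 9a 7d
query mem[0x0f]=0x9a, mem[0x10]=0x7d, mem[0x1b]=0x71, mem[0x1c]=0xe1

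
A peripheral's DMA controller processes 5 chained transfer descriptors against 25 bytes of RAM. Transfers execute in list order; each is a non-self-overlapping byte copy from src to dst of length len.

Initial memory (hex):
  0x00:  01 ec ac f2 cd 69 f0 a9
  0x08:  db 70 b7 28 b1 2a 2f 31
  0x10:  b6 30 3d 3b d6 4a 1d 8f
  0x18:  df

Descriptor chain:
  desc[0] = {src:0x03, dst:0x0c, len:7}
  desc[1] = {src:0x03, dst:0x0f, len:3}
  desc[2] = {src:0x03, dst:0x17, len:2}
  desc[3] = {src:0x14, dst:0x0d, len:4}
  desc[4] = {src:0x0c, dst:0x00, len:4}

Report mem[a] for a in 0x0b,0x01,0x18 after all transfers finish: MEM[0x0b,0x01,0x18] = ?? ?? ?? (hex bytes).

[0] 0x03->0x0c len=7 : f2 cd 69 f0 a9 db 70
[1] 0x03->0x0f len=3 : f2 cd 69
[2] 0x03->0x17 len=2 : f2 cd
[3] 0x14->0x0d len=4 : d6 4a 1d f2
[4] 0x0c->0x00 len=4 : f2 d6 4a 1d
query mem[0x0b]=0x28, mem[0x01]=0xd6, mem[0x18]=0xcd

MEM[0x0b,0x01,0x18] = 28 d6 cd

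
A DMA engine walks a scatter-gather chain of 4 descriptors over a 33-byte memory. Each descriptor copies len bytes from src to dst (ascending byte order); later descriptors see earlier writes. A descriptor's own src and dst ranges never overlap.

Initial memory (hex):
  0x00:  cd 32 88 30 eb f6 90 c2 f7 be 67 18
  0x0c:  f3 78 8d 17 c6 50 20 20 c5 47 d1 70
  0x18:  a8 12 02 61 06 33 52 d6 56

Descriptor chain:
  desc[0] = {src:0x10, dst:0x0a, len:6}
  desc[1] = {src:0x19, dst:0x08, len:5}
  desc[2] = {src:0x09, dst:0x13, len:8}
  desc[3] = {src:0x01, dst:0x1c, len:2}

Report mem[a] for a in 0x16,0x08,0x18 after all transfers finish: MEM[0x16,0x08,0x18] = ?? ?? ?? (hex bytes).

MEM[0x16,0x08,0x18] = 33 12 c5

  after D0: wrote 6B at 0x0a = c6502020c547
  after D1: wrote 5B at 0x08 = 1202610633
  after D2: wrote 8B at 0x13 = 0261063320c547c6
  after D3: wrote 2B at 0x1c = 3288
query mem[0x16]=0x33, mem[0x08]=0x12, mem[0x18]=0xc5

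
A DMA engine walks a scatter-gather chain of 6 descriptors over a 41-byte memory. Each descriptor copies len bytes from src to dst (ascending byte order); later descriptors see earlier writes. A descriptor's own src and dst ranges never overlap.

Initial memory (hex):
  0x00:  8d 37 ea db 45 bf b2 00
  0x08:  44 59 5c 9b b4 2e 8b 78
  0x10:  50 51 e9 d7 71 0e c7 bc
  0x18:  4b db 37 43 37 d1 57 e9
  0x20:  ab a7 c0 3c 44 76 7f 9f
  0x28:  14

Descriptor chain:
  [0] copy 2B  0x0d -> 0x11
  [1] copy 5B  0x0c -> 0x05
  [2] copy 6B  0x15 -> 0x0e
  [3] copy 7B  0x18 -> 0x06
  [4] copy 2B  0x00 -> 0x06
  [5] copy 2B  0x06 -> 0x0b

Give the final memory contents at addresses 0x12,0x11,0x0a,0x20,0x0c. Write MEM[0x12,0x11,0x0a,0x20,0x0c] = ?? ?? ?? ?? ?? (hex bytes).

[0] 0x0d->0x11 len=2 : 2e 8b
[1] 0x0c->0x05 len=5 : b4 2e 8b 78 50
[2] 0x15->0x0e len=6 : 0e c7 bc 4b db 37
[3] 0x18->0x06 len=7 : 4b db 37 43 37 d1 57
[4] 0x00->0x06 len=2 : 8d 37
[5] 0x06->0x0b len=2 : 8d 37
query mem[0x12]=0xdb, mem[0x11]=0x4b, mem[0x0a]=0x37, mem[0x20]=0xab, mem[0x0c]=0x37

MEM[0x12,0x11,0x0a,0x20,0x0c] = db 4b 37 ab 37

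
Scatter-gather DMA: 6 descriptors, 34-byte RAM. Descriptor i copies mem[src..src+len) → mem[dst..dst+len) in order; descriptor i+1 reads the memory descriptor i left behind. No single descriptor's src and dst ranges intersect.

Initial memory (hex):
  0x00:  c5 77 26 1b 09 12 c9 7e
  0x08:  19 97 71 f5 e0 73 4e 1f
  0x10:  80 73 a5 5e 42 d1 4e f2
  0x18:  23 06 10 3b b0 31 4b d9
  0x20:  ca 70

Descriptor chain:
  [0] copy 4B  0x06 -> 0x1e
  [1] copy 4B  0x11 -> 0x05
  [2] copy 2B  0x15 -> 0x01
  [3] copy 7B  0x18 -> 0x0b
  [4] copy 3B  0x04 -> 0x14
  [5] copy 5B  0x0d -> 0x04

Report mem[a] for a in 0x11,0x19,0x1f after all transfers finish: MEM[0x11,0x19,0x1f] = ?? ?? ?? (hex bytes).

  after D0: wrote 4B at 0x1e = c97e1997
  after D1: wrote 4B at 0x05 = 73a55e42
  after D2: wrote 2B at 0x01 = d14e
  after D3: wrote 7B at 0x0b = 2306103bb031c9
  after D4: wrote 3B at 0x14 = 0973a5
  after D5: wrote 5B at 0x04 = 103bb031c9
query mem[0x11]=0xc9, mem[0x19]=0x06, mem[0x1f]=0x7e

MEM[0x11,0x19,0x1f] = c9 06 7e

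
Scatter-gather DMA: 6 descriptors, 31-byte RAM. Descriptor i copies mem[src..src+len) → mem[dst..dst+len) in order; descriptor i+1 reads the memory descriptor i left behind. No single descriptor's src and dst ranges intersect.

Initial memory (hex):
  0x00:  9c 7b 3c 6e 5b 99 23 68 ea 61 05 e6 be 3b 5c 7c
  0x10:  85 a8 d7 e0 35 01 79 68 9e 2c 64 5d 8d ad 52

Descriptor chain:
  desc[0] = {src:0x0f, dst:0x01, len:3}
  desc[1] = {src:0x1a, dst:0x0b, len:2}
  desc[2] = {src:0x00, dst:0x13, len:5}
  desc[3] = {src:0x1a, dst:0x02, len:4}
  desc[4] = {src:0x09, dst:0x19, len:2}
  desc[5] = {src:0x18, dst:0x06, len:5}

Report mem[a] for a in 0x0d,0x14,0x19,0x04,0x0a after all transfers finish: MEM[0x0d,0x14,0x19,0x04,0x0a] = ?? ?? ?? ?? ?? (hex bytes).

MEM[0x0d,0x14,0x19,0x04,0x0a] = 3b 7c 61 8d 8d

D0: mem[0x01..0x03] <- [7c 85 a8]
D1: mem[0x0b..0x0c] <- [64 5d]
D2: mem[0x13..0x17] <- [9c 7c 85 a8 5b]
D3: mem[0x02..0x05] <- [64 5d 8d ad]
D4: mem[0x19..0x1a] <- [61 05]
D5: mem[0x06..0x0a] <- [9e 61 05 5d 8d]
query mem[0x0d]=0x3b, mem[0x14]=0x7c, mem[0x19]=0x61, mem[0x04]=0x8d, mem[0x0a]=0x8d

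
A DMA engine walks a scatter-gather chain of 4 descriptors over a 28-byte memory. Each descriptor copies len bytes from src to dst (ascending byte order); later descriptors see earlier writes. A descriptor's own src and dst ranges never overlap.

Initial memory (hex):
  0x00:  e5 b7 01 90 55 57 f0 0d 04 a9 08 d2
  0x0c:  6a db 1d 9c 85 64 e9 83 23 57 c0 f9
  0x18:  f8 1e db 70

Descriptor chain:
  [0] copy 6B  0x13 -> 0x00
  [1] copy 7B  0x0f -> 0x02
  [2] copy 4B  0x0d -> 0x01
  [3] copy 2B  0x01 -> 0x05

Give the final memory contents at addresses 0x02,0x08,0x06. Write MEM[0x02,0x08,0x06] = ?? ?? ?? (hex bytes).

[0] 0x13->0x00 len=6 : 83 23 57 c0 f9 f8
[1] 0x0f->0x02 len=7 : 9c 85 64 e9 83 23 57
[2] 0x0d->0x01 len=4 : db 1d 9c 85
[3] 0x01->0x05 len=2 : db 1d
query mem[0x02]=0x1d, mem[0x08]=0x57, mem[0x06]=0x1d

MEM[0x02,0x08,0x06] = 1d 57 1d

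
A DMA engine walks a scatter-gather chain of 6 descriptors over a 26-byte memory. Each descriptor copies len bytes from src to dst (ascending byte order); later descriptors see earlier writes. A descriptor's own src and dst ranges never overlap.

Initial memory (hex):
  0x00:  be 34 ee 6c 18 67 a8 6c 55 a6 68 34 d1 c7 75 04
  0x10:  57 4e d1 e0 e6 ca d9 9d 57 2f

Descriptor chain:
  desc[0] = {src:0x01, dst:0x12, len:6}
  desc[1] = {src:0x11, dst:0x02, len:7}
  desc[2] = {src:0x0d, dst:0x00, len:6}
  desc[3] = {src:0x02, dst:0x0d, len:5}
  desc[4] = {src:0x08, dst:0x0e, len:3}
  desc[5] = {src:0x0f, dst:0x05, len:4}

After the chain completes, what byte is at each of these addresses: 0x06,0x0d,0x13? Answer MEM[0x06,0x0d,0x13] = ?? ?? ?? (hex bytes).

MEM[0x06,0x0d,0x13] = 68 04 ee

  after D0: wrote 6B at 0x12 = 34ee6c1867a8
  after D1: wrote 7B at 0x02 = 4e34ee6c1867a8
  after D2: wrote 6B at 0x00 = c77504574e34
  after D3: wrote 5B at 0x0d = 04574e3418
  after D4: wrote 3B at 0x0e = a8a668
  after D5: wrote 4B at 0x05 = a6681834
query mem[0x06]=0x68, mem[0x0d]=0x04, mem[0x13]=0xee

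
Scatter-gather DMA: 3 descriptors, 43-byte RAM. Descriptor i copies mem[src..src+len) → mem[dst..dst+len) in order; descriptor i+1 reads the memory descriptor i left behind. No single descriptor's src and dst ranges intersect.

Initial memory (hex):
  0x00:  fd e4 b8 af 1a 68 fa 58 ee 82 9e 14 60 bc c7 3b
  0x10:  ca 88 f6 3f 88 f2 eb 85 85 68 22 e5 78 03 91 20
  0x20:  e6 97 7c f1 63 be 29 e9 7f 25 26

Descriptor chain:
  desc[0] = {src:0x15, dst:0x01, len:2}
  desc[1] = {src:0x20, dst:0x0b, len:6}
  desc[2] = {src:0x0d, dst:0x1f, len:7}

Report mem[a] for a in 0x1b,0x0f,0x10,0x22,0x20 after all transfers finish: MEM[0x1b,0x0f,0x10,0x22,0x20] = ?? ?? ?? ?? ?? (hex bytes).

[0] 0x15->0x01 len=2 : f2 eb
[1] 0x20->0x0b len=6 : e6 97 7c f1 63 be
[2] 0x0d->0x1f len=7 : 7c f1 63 be 88 f6 3f
query mem[0x1b]=0xe5, mem[0x0f]=0x63, mem[0x10]=0xbe, mem[0x22]=0xbe, mem[0x20]=0xf1

MEM[0x1b,0x0f,0x10,0x22,0x20] = e5 63 be be f1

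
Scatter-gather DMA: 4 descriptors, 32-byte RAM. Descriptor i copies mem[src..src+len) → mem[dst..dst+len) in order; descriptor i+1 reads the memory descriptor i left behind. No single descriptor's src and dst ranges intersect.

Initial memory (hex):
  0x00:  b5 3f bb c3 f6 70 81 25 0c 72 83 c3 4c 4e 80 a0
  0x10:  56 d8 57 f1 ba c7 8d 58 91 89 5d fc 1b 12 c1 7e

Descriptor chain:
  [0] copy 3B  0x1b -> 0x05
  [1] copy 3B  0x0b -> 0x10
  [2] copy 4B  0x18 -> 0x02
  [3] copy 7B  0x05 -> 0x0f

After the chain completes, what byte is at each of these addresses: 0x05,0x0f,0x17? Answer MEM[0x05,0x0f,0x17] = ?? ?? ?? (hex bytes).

#0 dst[0x05+3] := {0xfc,0x1b,0x12}
#1 dst[0x10+3] := {0xc3,0x4c,0x4e}
#2 dst[0x02+4] := {0x91,0x89,0x5d,0xfc}
#3 dst[0x0f+7] := {0xfc,0x1b,0x12,0x0c,0x72,0x83,0xc3}
query mem[0x05]=0xfc, mem[0x0f]=0xfc, mem[0x17]=0x58

MEM[0x05,0x0f,0x17] = fc fc 58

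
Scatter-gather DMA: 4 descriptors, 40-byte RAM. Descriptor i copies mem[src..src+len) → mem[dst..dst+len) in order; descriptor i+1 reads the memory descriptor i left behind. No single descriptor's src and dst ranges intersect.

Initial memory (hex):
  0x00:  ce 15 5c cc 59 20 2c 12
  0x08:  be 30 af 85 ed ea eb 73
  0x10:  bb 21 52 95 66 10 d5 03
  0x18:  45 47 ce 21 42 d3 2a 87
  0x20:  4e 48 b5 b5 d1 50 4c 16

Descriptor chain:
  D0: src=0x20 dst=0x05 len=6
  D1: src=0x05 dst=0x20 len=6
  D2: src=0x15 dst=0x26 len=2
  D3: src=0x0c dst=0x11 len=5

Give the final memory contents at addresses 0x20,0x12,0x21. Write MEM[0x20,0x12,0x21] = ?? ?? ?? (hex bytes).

MEM[0x20,0x12,0x21] = 4e ea 48

D0: mem[0x05..0x0a] <- [4e 48 b5 b5 d1 50]
D1: mem[0x20..0x25] <- [4e 48 b5 b5 d1 50]
D2: mem[0x26..0x27] <- [10 d5]
D3: mem[0x11..0x15] <- [ed ea eb 73 bb]
query mem[0x20]=0x4e, mem[0x12]=0xea, mem[0x21]=0x48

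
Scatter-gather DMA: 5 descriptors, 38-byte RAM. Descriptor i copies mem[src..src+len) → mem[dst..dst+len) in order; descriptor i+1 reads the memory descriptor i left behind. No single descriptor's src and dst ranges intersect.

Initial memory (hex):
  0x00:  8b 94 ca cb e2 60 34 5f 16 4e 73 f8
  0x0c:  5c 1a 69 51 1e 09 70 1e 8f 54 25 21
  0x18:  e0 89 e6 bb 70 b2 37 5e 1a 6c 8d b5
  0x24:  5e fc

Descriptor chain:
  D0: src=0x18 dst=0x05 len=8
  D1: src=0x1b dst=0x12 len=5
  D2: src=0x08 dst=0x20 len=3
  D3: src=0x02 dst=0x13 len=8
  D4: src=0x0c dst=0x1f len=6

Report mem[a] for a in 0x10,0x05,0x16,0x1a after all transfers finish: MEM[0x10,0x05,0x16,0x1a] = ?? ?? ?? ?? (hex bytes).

MEM[0x10,0x05,0x16,0x1a] = 1e e0 e0 70

#0 dst[0x05+8] := {0xe0,0x89,0xe6,0xbb,0x70,0xb2,0x37,0x5e}
#1 dst[0x12+5] := {0xbb,0x70,0xb2,0x37,0x5e}
#2 dst[0x20+3] := {0xbb,0x70,0xb2}
#3 dst[0x13+8] := {0xca,0xcb,0xe2,0xe0,0x89,0xe6,0xbb,0x70}
#4 dst[0x1f+6] := {0x5e,0x1a,0x69,0x51,0x1e,0x09}
query mem[0x10]=0x1e, mem[0x05]=0xe0, mem[0x16]=0xe0, mem[0x1a]=0x70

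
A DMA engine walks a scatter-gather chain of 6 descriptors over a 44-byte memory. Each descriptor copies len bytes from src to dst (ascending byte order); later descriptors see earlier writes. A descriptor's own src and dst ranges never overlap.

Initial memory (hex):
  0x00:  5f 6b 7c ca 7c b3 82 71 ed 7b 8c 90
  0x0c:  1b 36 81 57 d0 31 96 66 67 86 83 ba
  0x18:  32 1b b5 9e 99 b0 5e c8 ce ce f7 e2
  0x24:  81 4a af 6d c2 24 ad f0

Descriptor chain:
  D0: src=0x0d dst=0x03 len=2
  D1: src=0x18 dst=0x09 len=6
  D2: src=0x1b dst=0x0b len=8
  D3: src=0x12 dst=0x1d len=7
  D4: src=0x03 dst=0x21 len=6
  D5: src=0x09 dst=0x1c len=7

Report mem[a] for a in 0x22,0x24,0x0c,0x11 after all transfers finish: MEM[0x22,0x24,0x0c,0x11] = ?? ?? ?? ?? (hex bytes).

MEM[0x22,0x24,0x0c,0x11] = c8 82 99 ce

#0 dst[0x03+2] := {0x36,0x81}
#1 dst[0x09+6] := {0x32,0x1b,0xb5,0x9e,0x99,0xb0}
#2 dst[0x0b+8] := {0x9e,0x99,0xb0,0x5e,0xc8,0xce,0xce,0xf7}
#3 dst[0x1d+7] := {0xf7,0x66,0x67,0x86,0x83,0xba,0x32}
#4 dst[0x21+6] := {0x36,0x81,0xb3,0x82,0x71,0xed}
#5 dst[0x1c+7] := {0x32,0x1b,0x9e,0x99,0xb0,0x5e,0xc8}
query mem[0x22]=0xc8, mem[0x24]=0x82, mem[0x0c]=0x99, mem[0x11]=0xce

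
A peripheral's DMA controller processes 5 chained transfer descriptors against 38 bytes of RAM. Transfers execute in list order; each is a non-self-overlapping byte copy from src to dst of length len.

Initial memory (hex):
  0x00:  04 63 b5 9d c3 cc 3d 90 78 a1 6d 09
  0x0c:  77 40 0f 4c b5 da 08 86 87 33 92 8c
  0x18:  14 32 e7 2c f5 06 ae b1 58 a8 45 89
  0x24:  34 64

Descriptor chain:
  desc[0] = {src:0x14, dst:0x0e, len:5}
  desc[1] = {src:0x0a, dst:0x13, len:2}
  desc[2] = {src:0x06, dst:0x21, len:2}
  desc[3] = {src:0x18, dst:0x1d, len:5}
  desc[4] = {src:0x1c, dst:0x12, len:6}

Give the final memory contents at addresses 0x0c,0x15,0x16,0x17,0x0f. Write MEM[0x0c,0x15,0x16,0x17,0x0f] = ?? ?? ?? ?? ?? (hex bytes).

[0] 0x14->0x0e len=5 : 87 33 92 8c 14
[1] 0x0a->0x13 len=2 : 6d 09
[2] 0x06->0x21 len=2 : 3d 90
[3] 0x18->0x1d len=5 : 14 32 e7 2c f5
[4] 0x1c->0x12 len=6 : f5 14 32 e7 2c f5
query mem[0x0c]=0x77, mem[0x15]=0xe7, mem[0x16]=0x2c, mem[0x17]=0xf5, mem[0x0f]=0x33

MEM[0x0c,0x15,0x16,0x17,0x0f] = 77 e7 2c f5 33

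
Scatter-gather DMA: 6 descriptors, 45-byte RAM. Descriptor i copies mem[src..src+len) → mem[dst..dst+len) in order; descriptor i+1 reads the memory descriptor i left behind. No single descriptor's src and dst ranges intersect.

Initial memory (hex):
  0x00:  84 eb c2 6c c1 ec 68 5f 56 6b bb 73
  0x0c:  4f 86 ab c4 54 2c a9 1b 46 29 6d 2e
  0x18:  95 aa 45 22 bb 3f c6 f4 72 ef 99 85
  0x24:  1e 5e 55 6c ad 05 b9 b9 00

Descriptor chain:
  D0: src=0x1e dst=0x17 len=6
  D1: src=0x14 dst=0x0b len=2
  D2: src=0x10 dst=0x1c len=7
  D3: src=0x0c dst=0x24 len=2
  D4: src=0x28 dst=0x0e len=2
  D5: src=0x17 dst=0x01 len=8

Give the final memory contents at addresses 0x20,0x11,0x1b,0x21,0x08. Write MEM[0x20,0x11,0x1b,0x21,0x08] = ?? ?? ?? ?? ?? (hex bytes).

MEM[0x20,0x11,0x1b,0x21,0x08] = 46 2c 99 29 a9

#0 dst[0x17+6] := {0xc6,0xf4,0x72,0xef,0x99,0x85}
#1 dst[0x0b+2] := {0x46,0x29}
#2 dst[0x1c+7] := {0x54,0x2c,0xa9,0x1b,0x46,0x29,0x6d}
#3 dst[0x24+2] := {0x29,0x86}
#4 dst[0x0e+2] := {0xad,0x05}
#5 dst[0x01+8] := {0xc6,0xf4,0x72,0xef,0x99,0x54,0x2c,0xa9}
query mem[0x20]=0x46, mem[0x11]=0x2c, mem[0x1b]=0x99, mem[0x21]=0x29, mem[0x08]=0xa9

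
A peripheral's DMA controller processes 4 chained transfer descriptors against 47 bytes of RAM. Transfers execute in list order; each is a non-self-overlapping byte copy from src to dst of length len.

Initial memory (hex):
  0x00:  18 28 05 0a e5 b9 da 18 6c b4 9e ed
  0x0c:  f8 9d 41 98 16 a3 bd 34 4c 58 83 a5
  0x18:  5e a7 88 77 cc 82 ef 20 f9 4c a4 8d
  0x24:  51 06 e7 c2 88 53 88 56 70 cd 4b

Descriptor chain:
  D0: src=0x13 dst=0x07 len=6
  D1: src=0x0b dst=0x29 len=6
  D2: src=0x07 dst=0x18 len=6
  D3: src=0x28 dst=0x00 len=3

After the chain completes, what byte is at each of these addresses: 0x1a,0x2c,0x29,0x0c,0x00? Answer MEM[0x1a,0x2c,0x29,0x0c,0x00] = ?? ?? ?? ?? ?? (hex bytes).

MEM[0x1a,0x2c,0x29,0x0c,0x00] = 58 41 a5 5e 88

#0 dst[0x07+6] := {0x34,0x4c,0x58,0x83,0xa5,0x5e}
#1 dst[0x29+6] := {0xa5,0x5e,0x9d,0x41,0x98,0x16}
#2 dst[0x18+6] := {0x34,0x4c,0x58,0x83,0xa5,0x5e}
#3 dst[0x00+3] := {0x88,0xa5,0x5e}
query mem[0x1a]=0x58, mem[0x2c]=0x41, mem[0x29]=0xa5, mem[0x0c]=0x5e, mem[0x00]=0x88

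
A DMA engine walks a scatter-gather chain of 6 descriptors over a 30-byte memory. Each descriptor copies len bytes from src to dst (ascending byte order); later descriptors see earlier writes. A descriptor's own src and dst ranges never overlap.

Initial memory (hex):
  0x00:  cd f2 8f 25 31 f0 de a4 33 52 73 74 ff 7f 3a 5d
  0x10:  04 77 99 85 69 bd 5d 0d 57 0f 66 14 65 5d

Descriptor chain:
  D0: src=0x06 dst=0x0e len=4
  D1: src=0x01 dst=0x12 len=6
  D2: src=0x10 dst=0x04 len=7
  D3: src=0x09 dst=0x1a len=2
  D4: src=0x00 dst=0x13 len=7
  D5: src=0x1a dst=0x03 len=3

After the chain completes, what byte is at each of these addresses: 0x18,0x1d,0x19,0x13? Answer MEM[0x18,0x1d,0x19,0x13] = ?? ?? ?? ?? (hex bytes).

#0 dst[0x0e+4] := {0xde,0xa4,0x33,0x52}
#1 dst[0x12+6] := {0xf2,0x8f,0x25,0x31,0xf0,0xde}
#2 dst[0x04+7] := {0x33,0x52,0xf2,0x8f,0x25,0x31,0xf0}
#3 dst[0x1a+2] := {0x31,0xf0}
#4 dst[0x13+7] := {0xcd,0xf2,0x8f,0x25,0x33,0x52,0xf2}
#5 dst[0x03+3] := {0x31,0xf0,0x65}
query mem[0x18]=0x52, mem[0x1d]=0x5d, mem[0x19]=0xf2, mem[0x13]=0xcd

MEM[0x18,0x1d,0x19,0x13] = 52 5d f2 cd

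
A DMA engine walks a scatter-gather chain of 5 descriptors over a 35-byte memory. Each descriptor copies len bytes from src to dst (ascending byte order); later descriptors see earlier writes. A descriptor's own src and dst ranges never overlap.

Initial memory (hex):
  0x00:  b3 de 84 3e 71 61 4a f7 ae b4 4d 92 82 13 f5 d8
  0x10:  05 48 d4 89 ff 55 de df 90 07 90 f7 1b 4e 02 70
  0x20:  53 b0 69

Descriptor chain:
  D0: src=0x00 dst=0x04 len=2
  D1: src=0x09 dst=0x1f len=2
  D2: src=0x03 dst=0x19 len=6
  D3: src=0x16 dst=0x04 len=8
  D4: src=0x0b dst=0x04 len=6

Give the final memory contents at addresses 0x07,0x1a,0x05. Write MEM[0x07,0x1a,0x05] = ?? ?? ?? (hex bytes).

MEM[0x07,0x1a,0x05] = f5 b3 82

[0] 0x00->0x04 len=2 : b3 de
[1] 0x09->0x1f len=2 : b4 4d
[2] 0x03->0x19 len=6 : 3e b3 de 4a f7 ae
[3] 0x16->0x04 len=8 : de df 90 3e b3 de 4a f7
[4] 0x0b->0x04 len=6 : f7 82 13 f5 d8 05
query mem[0x07]=0xf5, mem[0x1a]=0xb3, mem[0x05]=0x82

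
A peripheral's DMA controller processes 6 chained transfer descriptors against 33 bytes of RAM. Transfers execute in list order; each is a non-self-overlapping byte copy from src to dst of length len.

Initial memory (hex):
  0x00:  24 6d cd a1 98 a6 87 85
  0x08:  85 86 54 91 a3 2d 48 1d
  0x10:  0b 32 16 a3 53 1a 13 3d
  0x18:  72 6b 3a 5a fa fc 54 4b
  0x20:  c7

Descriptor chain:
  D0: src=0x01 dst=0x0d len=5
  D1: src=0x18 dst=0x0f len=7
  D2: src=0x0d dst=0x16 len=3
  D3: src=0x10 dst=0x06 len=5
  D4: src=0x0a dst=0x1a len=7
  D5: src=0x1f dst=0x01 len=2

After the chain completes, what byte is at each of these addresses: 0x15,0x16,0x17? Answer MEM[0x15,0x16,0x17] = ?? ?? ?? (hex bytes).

#0 dst[0x0d+5] := {0x6d,0xcd,0xa1,0x98,0xa6}
#1 dst[0x0f+7] := {0x72,0x6b,0x3a,0x5a,0xfa,0xfc,0x54}
#2 dst[0x16+3] := {0x6d,0xcd,0x72}
#3 dst[0x06+5] := {0x6b,0x3a,0x5a,0xfa,0xfc}
#4 dst[0x1a+7] := {0xfc,0x91,0xa3,0x6d,0xcd,0x72,0x6b}
#5 dst[0x01+2] := {0x72,0x6b}
query mem[0x15]=0x54, mem[0x16]=0x6d, mem[0x17]=0xcd

MEM[0x15,0x16,0x17] = 54 6d cd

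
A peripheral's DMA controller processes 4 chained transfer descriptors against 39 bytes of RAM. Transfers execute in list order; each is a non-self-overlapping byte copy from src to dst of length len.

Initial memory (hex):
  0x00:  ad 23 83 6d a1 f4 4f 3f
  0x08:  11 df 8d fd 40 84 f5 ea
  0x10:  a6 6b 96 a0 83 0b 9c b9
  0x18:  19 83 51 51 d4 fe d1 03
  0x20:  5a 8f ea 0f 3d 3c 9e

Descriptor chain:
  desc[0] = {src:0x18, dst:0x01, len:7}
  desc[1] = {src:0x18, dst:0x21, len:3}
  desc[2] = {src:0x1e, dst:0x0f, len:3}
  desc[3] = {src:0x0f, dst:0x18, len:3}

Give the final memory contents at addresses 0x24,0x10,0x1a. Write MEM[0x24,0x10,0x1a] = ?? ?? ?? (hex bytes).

#0 dst[0x01+7] := {0x19,0x83,0x51,0x51,0xd4,0xfe,0xd1}
#1 dst[0x21+3] := {0x19,0x83,0x51}
#2 dst[0x0f+3] := {0xd1,0x03,0x5a}
#3 dst[0x18+3] := {0xd1,0x03,0x5a}
query mem[0x24]=0x3d, mem[0x10]=0x03, mem[0x1a]=0x5a

MEM[0x24,0x10,0x1a] = 3d 03 5a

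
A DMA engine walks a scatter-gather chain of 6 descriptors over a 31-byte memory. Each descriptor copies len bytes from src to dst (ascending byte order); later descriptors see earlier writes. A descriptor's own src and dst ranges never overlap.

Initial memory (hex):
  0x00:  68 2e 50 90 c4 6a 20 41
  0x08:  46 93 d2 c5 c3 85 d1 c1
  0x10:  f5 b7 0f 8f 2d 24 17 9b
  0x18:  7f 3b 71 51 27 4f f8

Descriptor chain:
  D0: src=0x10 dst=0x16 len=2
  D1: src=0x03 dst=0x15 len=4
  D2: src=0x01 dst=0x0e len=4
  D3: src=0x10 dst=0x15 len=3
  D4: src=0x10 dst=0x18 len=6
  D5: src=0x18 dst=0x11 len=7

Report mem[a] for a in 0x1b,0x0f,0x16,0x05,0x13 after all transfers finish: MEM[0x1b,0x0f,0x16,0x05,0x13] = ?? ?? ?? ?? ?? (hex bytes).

#0 dst[0x16+2] := {0xf5,0xb7}
#1 dst[0x15+4] := {0x90,0xc4,0x6a,0x20}
#2 dst[0x0e+4] := {0x2e,0x50,0x90,0xc4}
#3 dst[0x15+3] := {0x90,0xc4,0x0f}
#4 dst[0x18+6] := {0x90,0xc4,0x0f,0x8f,0x2d,0x90}
#5 dst[0x11+7] := {0x90,0xc4,0x0f,0x8f,0x2d,0x90,0xf8}
query mem[0x1b]=0x8f, mem[0x0f]=0x50, mem[0x16]=0x90, mem[0x05]=0x6a, mem[0x13]=0x0f

MEM[0x1b,0x0f,0x16,0x05,0x13] = 8f 50 90 6a 0f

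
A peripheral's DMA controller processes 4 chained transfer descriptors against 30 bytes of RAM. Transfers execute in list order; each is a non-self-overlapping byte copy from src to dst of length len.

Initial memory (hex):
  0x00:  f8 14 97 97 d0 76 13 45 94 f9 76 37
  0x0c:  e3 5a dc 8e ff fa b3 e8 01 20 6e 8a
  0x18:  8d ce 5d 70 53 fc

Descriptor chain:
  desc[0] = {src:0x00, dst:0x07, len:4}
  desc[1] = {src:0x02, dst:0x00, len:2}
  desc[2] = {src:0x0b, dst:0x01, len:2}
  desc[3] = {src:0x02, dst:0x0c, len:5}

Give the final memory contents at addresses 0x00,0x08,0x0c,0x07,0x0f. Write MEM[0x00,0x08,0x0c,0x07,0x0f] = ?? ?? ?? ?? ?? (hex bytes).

[0] 0x00->0x07 len=4 : f8 14 97 97
[1] 0x02->0x00 len=2 : 97 97
[2] 0x0b->0x01 len=2 : 37 e3
[3] 0x02->0x0c len=5 : e3 97 d0 76 13
query mem[0x00]=0x97, mem[0x08]=0x14, mem[0x0c]=0xe3, mem[0x07]=0xf8, mem[0x0f]=0x76

MEM[0x00,0x08,0x0c,0x07,0x0f] = 97 14 e3 f8 76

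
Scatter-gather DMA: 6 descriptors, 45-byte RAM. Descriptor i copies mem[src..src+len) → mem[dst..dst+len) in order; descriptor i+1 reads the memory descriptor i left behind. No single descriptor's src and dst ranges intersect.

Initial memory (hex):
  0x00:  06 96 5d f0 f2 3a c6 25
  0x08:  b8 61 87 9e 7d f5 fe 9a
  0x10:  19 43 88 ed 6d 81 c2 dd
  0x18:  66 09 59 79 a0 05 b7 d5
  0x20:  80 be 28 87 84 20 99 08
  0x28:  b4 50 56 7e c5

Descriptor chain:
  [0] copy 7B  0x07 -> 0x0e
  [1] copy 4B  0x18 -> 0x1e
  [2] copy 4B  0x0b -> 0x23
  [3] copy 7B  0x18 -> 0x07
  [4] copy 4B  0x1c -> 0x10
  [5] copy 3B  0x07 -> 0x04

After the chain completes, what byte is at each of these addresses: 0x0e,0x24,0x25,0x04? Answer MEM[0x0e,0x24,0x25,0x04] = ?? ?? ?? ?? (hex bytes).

#0 dst[0x0e+7] := {0x25,0xb8,0x61,0x87,0x9e,0x7d,0xf5}
#1 dst[0x1e+4] := {0x66,0x09,0x59,0x79}
#2 dst[0x23+4] := {0x9e,0x7d,0xf5,0x25}
#3 dst[0x07+7] := {0x66,0x09,0x59,0x79,0xa0,0x05,0x66}
#4 dst[0x10+4] := {0xa0,0x05,0x66,0x09}
#5 dst[0x04+3] := {0x66,0x09,0x59}
query mem[0x0e]=0x25, mem[0x24]=0x7d, mem[0x25]=0xf5, mem[0x04]=0x66

MEM[0x0e,0x24,0x25,0x04] = 25 7d f5 66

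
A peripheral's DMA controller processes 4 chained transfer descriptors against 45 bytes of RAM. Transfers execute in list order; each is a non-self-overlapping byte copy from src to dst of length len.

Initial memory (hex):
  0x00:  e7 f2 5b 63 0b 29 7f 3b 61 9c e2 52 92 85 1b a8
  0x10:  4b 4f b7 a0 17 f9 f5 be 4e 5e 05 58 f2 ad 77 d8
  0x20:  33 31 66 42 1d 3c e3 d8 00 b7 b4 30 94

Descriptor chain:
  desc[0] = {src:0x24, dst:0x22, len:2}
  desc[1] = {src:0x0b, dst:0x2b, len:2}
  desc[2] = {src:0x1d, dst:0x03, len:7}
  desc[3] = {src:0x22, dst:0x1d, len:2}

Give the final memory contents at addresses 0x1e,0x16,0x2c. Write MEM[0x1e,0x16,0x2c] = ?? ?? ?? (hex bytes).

MEM[0x1e,0x16,0x2c] = 3c f5 92

  after D0: wrote 2B at 0x22 = 1d3c
  after D1: wrote 2B at 0x2b = 5292
  after D2: wrote 7B at 0x03 = ad77d833311d3c
  after D3: wrote 2B at 0x1d = 1d3c
query mem[0x1e]=0x3c, mem[0x16]=0xf5, mem[0x2c]=0x92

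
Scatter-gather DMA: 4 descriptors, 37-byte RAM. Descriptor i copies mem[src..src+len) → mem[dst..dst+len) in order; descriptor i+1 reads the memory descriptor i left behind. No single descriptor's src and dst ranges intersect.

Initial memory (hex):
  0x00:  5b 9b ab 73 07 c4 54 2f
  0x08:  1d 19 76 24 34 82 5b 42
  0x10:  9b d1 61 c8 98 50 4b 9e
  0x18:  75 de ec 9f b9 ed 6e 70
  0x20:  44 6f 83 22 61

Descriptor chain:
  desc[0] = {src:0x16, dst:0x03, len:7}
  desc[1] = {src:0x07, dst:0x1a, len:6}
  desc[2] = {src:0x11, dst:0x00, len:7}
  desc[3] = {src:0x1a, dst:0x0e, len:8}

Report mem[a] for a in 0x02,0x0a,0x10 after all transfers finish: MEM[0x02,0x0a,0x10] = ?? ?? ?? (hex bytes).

D0: mem[0x03..0x09] <- [4b 9e 75 de ec 9f b9]
D1: mem[0x1a..0x1f] <- [ec 9f b9 76 24 34]
D2: mem[0x00..0x06] <- [d1 61 c8 98 50 4b 9e]
D3: mem[0x0e..0x15] <- [ec 9f b9 76 24 34 44 6f]
query mem[0x02]=0xc8, mem[0x0a]=0x76, mem[0x10]=0xb9

MEM[0x02,0x0a,0x10] = c8 76 b9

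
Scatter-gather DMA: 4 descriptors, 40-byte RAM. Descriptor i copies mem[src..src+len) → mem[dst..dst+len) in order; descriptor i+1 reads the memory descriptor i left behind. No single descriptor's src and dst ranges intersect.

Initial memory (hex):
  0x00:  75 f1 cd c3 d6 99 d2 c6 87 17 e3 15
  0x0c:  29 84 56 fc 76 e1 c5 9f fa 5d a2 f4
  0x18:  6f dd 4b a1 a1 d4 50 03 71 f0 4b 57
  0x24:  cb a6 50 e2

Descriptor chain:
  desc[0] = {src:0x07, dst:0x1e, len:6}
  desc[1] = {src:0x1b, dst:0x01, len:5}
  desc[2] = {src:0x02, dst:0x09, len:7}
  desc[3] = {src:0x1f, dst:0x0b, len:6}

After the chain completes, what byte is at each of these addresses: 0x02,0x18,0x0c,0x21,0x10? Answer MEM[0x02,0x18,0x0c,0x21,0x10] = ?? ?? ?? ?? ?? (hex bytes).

MEM[0x02,0x18,0x0c,0x21,0x10] = a1 6f 17 e3 cb

  after D0: wrote 6B at 0x1e = c68717e31529
  after D1: wrote 5B at 0x01 = a1a1d4c687
  after D2: wrote 7B at 0x09 = a1d4c687d2c687
  after D3: wrote 6B at 0x0b = 8717e31529cb
query mem[0x02]=0xa1, mem[0x18]=0x6f, mem[0x0c]=0x17, mem[0x21]=0xe3, mem[0x10]=0xcb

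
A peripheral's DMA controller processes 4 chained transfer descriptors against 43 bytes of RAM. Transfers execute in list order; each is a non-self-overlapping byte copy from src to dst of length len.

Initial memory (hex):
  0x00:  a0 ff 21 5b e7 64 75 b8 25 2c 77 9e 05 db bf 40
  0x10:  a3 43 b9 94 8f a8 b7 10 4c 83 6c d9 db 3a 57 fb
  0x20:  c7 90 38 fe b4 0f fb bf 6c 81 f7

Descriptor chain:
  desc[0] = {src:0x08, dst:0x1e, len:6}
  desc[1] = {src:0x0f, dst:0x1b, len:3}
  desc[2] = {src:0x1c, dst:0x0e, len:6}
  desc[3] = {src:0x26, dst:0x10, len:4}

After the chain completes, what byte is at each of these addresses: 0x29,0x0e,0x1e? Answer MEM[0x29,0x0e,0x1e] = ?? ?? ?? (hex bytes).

D0: mem[0x1e..0x23] <- [25 2c 77 9e 05 db]
D1: mem[0x1b..0x1d] <- [40 a3 43]
D2: mem[0x0e..0x13] <- [a3 43 25 2c 77 9e]
D3: mem[0x10..0x13] <- [fb bf 6c 81]
query mem[0x29]=0x81, mem[0x0e]=0xa3, mem[0x1e]=0x25

MEM[0x29,0x0e,0x1e] = 81 a3 25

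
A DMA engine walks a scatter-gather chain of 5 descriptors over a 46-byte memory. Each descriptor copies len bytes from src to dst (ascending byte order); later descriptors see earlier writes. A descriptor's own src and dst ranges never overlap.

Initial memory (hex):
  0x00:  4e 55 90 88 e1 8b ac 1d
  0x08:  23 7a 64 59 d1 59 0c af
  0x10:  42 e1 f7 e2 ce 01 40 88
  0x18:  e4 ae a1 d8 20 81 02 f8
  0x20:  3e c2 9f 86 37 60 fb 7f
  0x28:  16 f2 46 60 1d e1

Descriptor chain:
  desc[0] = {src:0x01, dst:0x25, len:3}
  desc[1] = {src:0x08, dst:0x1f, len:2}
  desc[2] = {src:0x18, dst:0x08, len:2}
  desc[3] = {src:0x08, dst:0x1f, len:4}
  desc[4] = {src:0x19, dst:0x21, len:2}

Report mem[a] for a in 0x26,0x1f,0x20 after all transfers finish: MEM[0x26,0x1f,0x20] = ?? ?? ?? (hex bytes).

MEM[0x26,0x1f,0x20] = 90 e4 ae

D0: mem[0x25..0x27] <- [55 90 88]
D1: mem[0x1f..0x20] <- [23 7a]
D2: mem[0x08..0x09] <- [e4 ae]
D3: mem[0x1f..0x22] <- [e4 ae 64 59]
D4: mem[0x21..0x22] <- [ae a1]
query mem[0x26]=0x90, mem[0x1f]=0xe4, mem[0x20]=0xae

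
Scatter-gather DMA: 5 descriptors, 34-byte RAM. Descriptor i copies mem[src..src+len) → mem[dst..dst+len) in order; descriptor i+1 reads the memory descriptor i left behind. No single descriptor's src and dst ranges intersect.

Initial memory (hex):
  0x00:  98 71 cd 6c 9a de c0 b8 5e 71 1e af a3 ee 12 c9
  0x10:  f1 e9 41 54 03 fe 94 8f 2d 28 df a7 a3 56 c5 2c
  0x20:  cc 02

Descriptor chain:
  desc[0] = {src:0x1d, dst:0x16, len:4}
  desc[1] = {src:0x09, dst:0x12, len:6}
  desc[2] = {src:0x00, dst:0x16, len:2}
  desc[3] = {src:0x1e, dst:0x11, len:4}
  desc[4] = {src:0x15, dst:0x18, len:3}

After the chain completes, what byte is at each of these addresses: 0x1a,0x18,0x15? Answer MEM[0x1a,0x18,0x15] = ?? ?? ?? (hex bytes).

  after D0: wrote 4B at 0x16 = 56c52ccc
  after D1: wrote 6B at 0x12 = 711eafa3ee12
  after D2: wrote 2B at 0x16 = 9871
  after D3: wrote 4B at 0x11 = c52ccc02
  after D4: wrote 3B at 0x18 = a39871
query mem[0x1a]=0x71, mem[0x18]=0xa3, mem[0x15]=0xa3

MEM[0x1a,0x18,0x15] = 71 a3 a3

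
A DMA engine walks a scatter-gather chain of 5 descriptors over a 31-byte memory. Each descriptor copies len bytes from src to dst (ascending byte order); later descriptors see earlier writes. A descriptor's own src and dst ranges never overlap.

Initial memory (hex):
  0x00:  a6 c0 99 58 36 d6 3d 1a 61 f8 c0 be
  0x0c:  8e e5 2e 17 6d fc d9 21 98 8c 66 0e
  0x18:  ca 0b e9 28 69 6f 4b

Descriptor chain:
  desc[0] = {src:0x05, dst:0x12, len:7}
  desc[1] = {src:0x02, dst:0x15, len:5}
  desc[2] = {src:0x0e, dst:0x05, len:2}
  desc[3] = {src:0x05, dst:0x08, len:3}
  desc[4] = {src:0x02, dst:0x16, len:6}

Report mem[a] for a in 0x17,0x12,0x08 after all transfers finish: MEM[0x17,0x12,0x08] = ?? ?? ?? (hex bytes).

MEM[0x17,0x12,0x08] = 58 d6 2e

[0] 0x05->0x12 len=7 : d6 3d 1a 61 f8 c0 be
[1] 0x02->0x15 len=5 : 99 58 36 d6 3d
[2] 0x0e->0x05 len=2 : 2e 17
[3] 0x05->0x08 len=3 : 2e 17 1a
[4] 0x02->0x16 len=6 : 99 58 36 2e 17 1a
query mem[0x17]=0x58, mem[0x12]=0xd6, mem[0x08]=0x2e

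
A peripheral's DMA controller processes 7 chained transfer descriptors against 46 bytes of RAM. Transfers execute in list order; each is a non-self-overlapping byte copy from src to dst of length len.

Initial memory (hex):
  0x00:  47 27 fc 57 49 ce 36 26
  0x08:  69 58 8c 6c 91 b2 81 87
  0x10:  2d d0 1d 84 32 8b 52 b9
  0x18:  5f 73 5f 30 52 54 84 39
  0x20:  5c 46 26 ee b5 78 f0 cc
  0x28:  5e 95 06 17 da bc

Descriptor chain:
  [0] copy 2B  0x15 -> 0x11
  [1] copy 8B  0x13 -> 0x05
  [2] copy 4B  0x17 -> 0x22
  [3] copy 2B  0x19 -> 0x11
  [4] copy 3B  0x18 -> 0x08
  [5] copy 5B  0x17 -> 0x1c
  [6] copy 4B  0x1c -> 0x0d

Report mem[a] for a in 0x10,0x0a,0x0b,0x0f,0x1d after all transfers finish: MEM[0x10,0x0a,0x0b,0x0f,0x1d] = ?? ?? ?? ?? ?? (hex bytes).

MEM[0x10,0x0a,0x0b,0x0f,0x1d] = 5f 5f 73 73 5f

[0] 0x15->0x11 len=2 : 8b 52
[1] 0x13->0x05 len=8 : 84 32 8b 52 b9 5f 73 5f
[2] 0x17->0x22 len=4 : b9 5f 73 5f
[3] 0x19->0x11 len=2 : 73 5f
[4] 0x18->0x08 len=3 : 5f 73 5f
[5] 0x17->0x1c len=5 : b9 5f 73 5f 30
[6] 0x1c->0x0d len=4 : b9 5f 73 5f
query mem[0x10]=0x5f, mem[0x0a]=0x5f, mem[0x0b]=0x73, mem[0x0f]=0x73, mem[0x1d]=0x5f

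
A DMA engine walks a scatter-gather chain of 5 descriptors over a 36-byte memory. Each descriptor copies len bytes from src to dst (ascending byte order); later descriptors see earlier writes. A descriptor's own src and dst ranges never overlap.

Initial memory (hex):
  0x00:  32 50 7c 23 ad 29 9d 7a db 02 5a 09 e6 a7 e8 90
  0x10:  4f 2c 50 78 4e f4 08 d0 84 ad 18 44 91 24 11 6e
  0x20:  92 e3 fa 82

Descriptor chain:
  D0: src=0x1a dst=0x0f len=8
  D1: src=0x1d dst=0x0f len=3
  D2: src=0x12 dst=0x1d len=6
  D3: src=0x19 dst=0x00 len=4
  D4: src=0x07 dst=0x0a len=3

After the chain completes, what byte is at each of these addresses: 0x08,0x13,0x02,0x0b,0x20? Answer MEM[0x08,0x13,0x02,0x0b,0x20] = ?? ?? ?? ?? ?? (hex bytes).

MEM[0x08,0x13,0x02,0x0b,0x20] = db 11 44 db 92

#0 dst[0x0f+8] := {0x18,0x44,0x91,0x24,0x11,0x6e,0x92,0xe3}
#1 dst[0x0f+3] := {0x24,0x11,0x6e}
#2 dst[0x1d+6] := {0x24,0x11,0x6e,0x92,0xe3,0xd0}
#3 dst[0x00+4] := {0xad,0x18,0x44,0x91}
#4 dst[0x0a+3] := {0x7a,0xdb,0x02}
query mem[0x08]=0xdb, mem[0x13]=0x11, mem[0x02]=0x44, mem[0x0b]=0xdb, mem[0x20]=0x92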